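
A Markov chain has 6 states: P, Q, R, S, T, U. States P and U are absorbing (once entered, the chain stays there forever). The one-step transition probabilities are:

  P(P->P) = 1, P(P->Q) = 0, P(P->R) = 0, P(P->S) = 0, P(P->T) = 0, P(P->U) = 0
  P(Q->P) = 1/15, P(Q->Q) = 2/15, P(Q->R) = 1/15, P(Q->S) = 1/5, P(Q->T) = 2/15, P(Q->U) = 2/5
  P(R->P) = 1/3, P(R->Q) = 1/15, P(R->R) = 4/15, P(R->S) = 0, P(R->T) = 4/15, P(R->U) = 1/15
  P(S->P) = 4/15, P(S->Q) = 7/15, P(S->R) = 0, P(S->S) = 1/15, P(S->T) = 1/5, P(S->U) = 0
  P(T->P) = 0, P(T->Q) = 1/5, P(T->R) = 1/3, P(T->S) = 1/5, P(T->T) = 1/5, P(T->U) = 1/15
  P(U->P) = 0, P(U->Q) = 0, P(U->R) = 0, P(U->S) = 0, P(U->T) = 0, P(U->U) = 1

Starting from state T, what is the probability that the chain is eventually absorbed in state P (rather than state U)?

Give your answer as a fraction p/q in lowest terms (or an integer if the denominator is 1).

Answer: 2421/4822

Derivation:
Let a_i = P(absorbed in P | start in state i).
Boundary conditions: a_P = 1, a_U = 0.
For each transient state i, a_i = sum_j P(i->j) * a_j:
  a_Q = 1/15*a_P + 2/15*a_Q + 1/15*a_R + 1/5*a_S + 2/15*a_T + 2/5*a_U
  a_R = 1/3*a_P + 1/15*a_Q + 4/15*a_R + 0*a_S + 4/15*a_T + 1/15*a_U
  a_S = 4/15*a_P + 7/15*a_Q + 0*a_R + 1/15*a_S + 1/5*a_T + 0*a_U
  a_T = 0*a_P + 1/5*a_Q + 1/3*a_R + 1/5*a_S + 1/5*a_T + 1/15*a_U

Substituting a_P = 1 and a_U = 0, rearrange to (I - Q) a = r where r[i] = P(i -> P):
  [13/15, -1/15, -1/5, -2/15] . (a_Q, a_R, a_S, a_T) = 1/15
  [-1/15, 11/15, 0, -4/15] . (a_Q, a_R, a_S, a_T) = 1/3
  [-7/15, 0, 14/15, -1/5] . (a_Q, a_R, a_S, a_T) = 4/15
  [-1/5, -1/3, -1/5, 4/5] . (a_Q, a_R, a_S, a_T) = 0

Solving yields:
  a_Q = 1615/4822
  a_R = 3219/4822
  a_S = 1352/2411
  a_T = 2421/4822

Starting state is T, so the absorption probability is a_T = 2421/4822.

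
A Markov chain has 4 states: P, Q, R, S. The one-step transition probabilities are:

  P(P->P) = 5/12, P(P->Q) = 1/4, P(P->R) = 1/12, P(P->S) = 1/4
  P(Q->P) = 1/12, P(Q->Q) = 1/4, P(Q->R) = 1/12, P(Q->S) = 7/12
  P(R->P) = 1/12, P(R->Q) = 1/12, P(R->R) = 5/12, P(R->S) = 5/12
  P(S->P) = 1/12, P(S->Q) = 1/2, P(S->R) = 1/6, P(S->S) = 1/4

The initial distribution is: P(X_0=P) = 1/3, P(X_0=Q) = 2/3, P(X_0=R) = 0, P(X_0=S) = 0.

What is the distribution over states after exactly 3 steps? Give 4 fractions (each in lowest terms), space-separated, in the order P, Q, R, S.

Answer: 43/324 101/324 421/2592 1019/2592

Derivation:
Propagating the distribution step by step (d_{t+1} = d_t * P):
d_0 = (P=1/3, Q=2/3, R=0, S=0)
  d_1[P] = 1/3*5/12 + 2/3*1/12 + 0*1/12 + 0*1/12 = 7/36
  d_1[Q] = 1/3*1/4 + 2/3*1/4 + 0*1/12 + 0*1/2 = 1/4
  d_1[R] = 1/3*1/12 + 2/3*1/12 + 0*5/12 + 0*1/6 = 1/12
  d_1[S] = 1/3*1/4 + 2/3*7/12 + 0*5/12 + 0*1/4 = 17/36
d_1 = (P=7/36, Q=1/4, R=1/12, S=17/36)
  d_2[P] = 7/36*5/12 + 1/4*1/12 + 1/12*1/12 + 17/36*1/12 = 4/27
  d_2[Q] = 7/36*1/4 + 1/4*1/4 + 1/12*1/12 + 17/36*1/2 = 17/48
  d_2[R] = 7/36*1/12 + 1/4*1/12 + 1/12*5/12 + 17/36*1/6 = 65/432
  d_2[S] = 7/36*1/4 + 1/4*7/12 + 1/12*5/12 + 17/36*1/4 = 25/72
d_2 = (P=4/27, Q=17/48, R=65/432, S=25/72)
  d_3[P] = 4/27*5/12 + 17/48*1/12 + 65/432*1/12 + 25/72*1/12 = 43/324
  d_3[Q] = 4/27*1/4 + 17/48*1/4 + 65/432*1/12 + 25/72*1/2 = 101/324
  d_3[R] = 4/27*1/12 + 17/48*1/12 + 65/432*5/12 + 25/72*1/6 = 421/2592
  d_3[S] = 4/27*1/4 + 17/48*7/12 + 65/432*5/12 + 25/72*1/4 = 1019/2592
d_3 = (P=43/324, Q=101/324, R=421/2592, S=1019/2592)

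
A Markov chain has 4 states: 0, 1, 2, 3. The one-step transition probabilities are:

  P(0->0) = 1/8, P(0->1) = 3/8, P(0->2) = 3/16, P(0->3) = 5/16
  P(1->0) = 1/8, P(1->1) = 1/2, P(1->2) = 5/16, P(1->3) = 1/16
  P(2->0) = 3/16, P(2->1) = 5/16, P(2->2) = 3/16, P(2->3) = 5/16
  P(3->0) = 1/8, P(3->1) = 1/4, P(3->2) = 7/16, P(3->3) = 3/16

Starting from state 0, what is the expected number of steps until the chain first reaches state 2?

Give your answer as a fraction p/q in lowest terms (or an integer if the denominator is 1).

Let h_i = expected steps to first reach 2 from state i.
Boundary: h_2 = 0.
First-step equations for the other states:
  h_0 = 1 + 1/8*h_0 + 3/8*h_1 + 3/16*h_2 + 5/16*h_3
  h_1 = 1 + 1/8*h_0 + 1/2*h_1 + 5/16*h_2 + 1/16*h_3
  h_3 = 1 + 1/8*h_0 + 1/4*h_1 + 7/16*h_2 + 3/16*h_3

Substituting h_2 = 0 and rearranging gives the linear system (I - Q) h = 1:
  [7/8, -3/8, -5/16] . (h_0, h_1, h_3) = 1
  [-1/8, 1/2, -1/16] . (h_0, h_1, h_3) = 1
  [-1/8, -1/4, 13/16] . (h_0, h_1, h_3) = 1

Solving yields:
  h_0 = 488/139
  h_1 = 448/139
  h_3 = 384/139

Starting state is 0, so the expected hitting time is h_0 = 488/139.

Answer: 488/139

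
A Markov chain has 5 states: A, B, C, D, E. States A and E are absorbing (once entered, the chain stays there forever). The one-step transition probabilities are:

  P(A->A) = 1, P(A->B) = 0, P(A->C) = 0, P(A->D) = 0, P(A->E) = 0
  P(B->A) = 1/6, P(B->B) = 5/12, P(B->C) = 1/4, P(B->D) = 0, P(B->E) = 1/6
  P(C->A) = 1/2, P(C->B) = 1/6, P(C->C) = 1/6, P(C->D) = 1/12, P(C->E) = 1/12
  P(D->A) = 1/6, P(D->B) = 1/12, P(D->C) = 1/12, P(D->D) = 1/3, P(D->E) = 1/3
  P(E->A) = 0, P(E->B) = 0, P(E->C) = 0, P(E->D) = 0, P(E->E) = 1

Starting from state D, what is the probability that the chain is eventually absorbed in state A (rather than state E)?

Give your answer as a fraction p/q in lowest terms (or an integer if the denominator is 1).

Let a_i = P(absorbed in A | start in state i).
Boundary conditions: a_A = 1, a_E = 0.
For each transient state i, a_i = sum_j P(i->j) * a_j:
  a_B = 1/6*a_A + 5/12*a_B + 1/4*a_C + 0*a_D + 1/6*a_E
  a_C = 1/2*a_A + 1/6*a_B + 1/6*a_C + 1/12*a_D + 1/12*a_E
  a_D = 1/6*a_A + 1/12*a_B + 1/12*a_C + 1/3*a_D + 1/3*a_E

Substituting a_A = 1 and a_E = 0, rearrange to (I - Q) a = r where r[i] = P(i -> A):
  [7/12, -1/4, 0] . (a_B, a_C, a_D) = 1/6
  [-1/6, 5/6, -1/12] . (a_B, a_C, a_D) = 1/2
  [-1/12, -1/12, 2/3] . (a_B, a_C, a_D) = 1/6

Solving yields:
  a_B = 154/251
  a_C = 192/251
  a_D = 106/251

Starting state is D, so the absorption probability is a_D = 106/251.

Answer: 106/251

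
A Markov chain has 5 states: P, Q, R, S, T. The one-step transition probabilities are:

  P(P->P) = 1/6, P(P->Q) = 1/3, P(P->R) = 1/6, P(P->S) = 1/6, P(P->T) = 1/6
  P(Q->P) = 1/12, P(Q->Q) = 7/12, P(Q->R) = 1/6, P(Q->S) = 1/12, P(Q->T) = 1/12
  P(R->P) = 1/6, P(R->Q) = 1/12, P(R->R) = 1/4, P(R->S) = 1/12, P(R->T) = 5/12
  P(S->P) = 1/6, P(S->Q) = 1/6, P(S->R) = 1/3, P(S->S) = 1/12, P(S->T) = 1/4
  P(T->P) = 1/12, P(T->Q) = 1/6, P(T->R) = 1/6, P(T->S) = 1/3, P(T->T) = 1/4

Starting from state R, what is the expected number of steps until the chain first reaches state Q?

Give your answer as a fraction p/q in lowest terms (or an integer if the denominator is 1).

Let h_i = expected steps to first reach Q from state i.
Boundary: h_Q = 0.
First-step equations for the other states:
  h_P = 1 + 1/6*h_P + 1/3*h_Q + 1/6*h_R + 1/6*h_S + 1/6*h_T
  h_R = 1 + 1/6*h_P + 1/12*h_Q + 1/4*h_R + 1/12*h_S + 5/12*h_T
  h_S = 1 + 1/6*h_P + 1/6*h_Q + 1/3*h_R + 1/12*h_S + 1/4*h_T
  h_T = 1 + 1/12*h_P + 1/6*h_Q + 1/6*h_R + 1/3*h_S + 1/4*h_T

Substituting h_Q = 0 and rearranging gives the linear system (I - Q) h = 1:
  [5/6, -1/6, -1/6, -1/6] . (h_P, h_R, h_S, h_T) = 1
  [-1/6, 3/4, -1/12, -5/12] . (h_P, h_R, h_S, h_T) = 1
  [-1/6, -1/3, 11/12, -1/4] . (h_P, h_R, h_S, h_T) = 1
  [-1/12, -1/6, -1/3, 3/4] . (h_P, h_R, h_S, h_T) = 1

Solving yields:
  h_P = 9366/1945
  h_R = 2460/389
  h_S = 11418/1945
  h_T = 11442/1945

Starting state is R, so the expected hitting time is h_R = 2460/389.

Answer: 2460/389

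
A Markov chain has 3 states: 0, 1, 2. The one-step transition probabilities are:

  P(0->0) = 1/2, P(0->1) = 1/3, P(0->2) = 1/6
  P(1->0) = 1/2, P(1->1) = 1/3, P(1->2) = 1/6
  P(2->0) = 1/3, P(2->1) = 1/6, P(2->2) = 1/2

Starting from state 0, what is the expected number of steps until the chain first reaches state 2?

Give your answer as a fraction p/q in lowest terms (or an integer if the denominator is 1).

Answer: 6

Derivation:
Let h_i = expected steps to first reach 2 from state i.
Boundary: h_2 = 0.
First-step equations for the other states:
  h_0 = 1 + 1/2*h_0 + 1/3*h_1 + 1/6*h_2
  h_1 = 1 + 1/2*h_0 + 1/3*h_1 + 1/6*h_2

Substituting h_2 = 0 and rearranging gives the linear system (I - Q) h = 1:
  [1/2, -1/3] . (h_0, h_1) = 1
  [-1/2, 2/3] . (h_0, h_1) = 1

Solving yields:
  h_0 = 6
  h_1 = 6

Starting state is 0, so the expected hitting time is h_0 = 6.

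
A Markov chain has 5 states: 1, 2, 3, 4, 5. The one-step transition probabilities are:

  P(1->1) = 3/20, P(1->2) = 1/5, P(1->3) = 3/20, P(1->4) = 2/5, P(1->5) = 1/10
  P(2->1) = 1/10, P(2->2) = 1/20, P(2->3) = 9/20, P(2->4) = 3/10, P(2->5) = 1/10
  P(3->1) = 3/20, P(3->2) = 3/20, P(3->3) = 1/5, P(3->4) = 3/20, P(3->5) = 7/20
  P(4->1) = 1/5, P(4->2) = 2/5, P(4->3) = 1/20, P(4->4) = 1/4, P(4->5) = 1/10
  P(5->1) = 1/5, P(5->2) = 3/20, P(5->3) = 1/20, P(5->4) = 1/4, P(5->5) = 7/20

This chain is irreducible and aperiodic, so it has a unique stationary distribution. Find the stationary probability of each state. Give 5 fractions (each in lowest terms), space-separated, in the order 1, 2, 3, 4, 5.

Answer: 5183/31855 6514/31855 5549/31855 8512/31855 6097/31855

Derivation:
The stationary distribution satisfies pi = pi * P, i.e.:
  pi_1 = 3/20*pi_1 + 1/10*pi_2 + 3/20*pi_3 + 1/5*pi_4 + 1/5*pi_5
  pi_2 = 1/5*pi_1 + 1/20*pi_2 + 3/20*pi_3 + 2/5*pi_4 + 3/20*pi_5
  pi_3 = 3/20*pi_1 + 9/20*pi_2 + 1/5*pi_3 + 1/20*pi_4 + 1/20*pi_5
  pi_4 = 2/5*pi_1 + 3/10*pi_2 + 3/20*pi_3 + 1/4*pi_4 + 1/4*pi_5
  pi_5 = 1/10*pi_1 + 1/10*pi_2 + 7/20*pi_3 + 1/10*pi_4 + 7/20*pi_5
with normalization: pi_1 + pi_2 + pi_3 + pi_4 + pi_5 = 1.

Using the first 4 balance equations plus normalization, the linear system A*pi = b is:
  [-17/20, 1/10, 3/20, 1/5, 1/5] . pi = 0
  [1/5, -19/20, 3/20, 2/5, 3/20] . pi = 0
  [3/20, 9/20, -4/5, 1/20, 1/20] . pi = 0
  [2/5, 3/10, 3/20, -3/4, 1/4] . pi = 0
  [1, 1, 1, 1, 1] . pi = 1

Solving yields:
  pi_1 = 5183/31855
  pi_2 = 6514/31855
  pi_3 = 5549/31855
  pi_4 = 8512/31855
  pi_5 = 6097/31855

Verification (pi * P):
  5183/31855*3/20 + 6514/31855*1/10 + 5549/31855*3/20 + 8512/31855*1/5 + 6097/31855*1/5 = 5183/31855 = pi_1  (ok)
  5183/31855*1/5 + 6514/31855*1/20 + 5549/31855*3/20 + 8512/31855*2/5 + 6097/31855*3/20 = 6514/31855 = pi_2  (ok)
  5183/31855*3/20 + 6514/31855*9/20 + 5549/31855*1/5 + 8512/31855*1/20 + 6097/31855*1/20 = 5549/31855 = pi_3  (ok)
  5183/31855*2/5 + 6514/31855*3/10 + 5549/31855*3/20 + 8512/31855*1/4 + 6097/31855*1/4 = 8512/31855 = pi_4  (ok)
  5183/31855*1/10 + 6514/31855*1/10 + 5549/31855*7/20 + 8512/31855*1/10 + 6097/31855*7/20 = 6097/31855 = pi_5  (ok)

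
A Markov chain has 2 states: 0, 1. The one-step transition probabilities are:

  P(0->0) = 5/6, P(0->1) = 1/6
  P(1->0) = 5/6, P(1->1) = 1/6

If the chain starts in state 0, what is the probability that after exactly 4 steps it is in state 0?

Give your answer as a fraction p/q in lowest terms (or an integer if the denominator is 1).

Computing P^4 by repeated multiplication:
P^1 =
  0: [5/6, 1/6]
  1: [5/6, 1/6]
P^2 =
  0: [5/6, 1/6]
  1: [5/6, 1/6]
P^3 =
  0: [5/6, 1/6]
  1: [5/6, 1/6]
P^4 =
  0: [5/6, 1/6]
  1: [5/6, 1/6]

(P^4)[0 -> 0] = 5/6

Answer: 5/6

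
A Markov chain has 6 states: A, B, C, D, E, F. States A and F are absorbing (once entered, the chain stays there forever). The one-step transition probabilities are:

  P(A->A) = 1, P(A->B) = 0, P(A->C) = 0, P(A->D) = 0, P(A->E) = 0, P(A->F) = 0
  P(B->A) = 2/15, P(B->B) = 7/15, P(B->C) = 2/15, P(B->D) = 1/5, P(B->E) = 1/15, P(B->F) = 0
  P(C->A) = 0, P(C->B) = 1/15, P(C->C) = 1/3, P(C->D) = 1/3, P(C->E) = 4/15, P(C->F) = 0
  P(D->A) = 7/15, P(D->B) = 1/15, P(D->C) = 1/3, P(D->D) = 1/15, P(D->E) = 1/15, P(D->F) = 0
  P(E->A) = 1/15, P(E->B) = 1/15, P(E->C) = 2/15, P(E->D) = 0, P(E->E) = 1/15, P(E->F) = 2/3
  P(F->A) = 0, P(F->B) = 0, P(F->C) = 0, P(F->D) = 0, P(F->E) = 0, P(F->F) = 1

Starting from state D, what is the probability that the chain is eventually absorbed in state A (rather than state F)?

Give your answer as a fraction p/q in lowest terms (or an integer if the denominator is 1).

Let a_i = P(absorbed in A | start in state i).
Boundary conditions: a_A = 1, a_F = 0.
For each transient state i, a_i = sum_j P(i->j) * a_j:
  a_B = 2/15*a_A + 7/15*a_B + 2/15*a_C + 1/5*a_D + 1/15*a_E + 0*a_F
  a_C = 0*a_A + 1/15*a_B + 1/3*a_C + 1/3*a_D + 4/15*a_E + 0*a_F
  a_D = 7/15*a_A + 1/15*a_B + 1/3*a_C + 1/15*a_D + 1/15*a_E + 0*a_F
  a_E = 1/15*a_A + 1/15*a_B + 2/15*a_C + 0*a_D + 1/15*a_E + 2/3*a_F

Substituting a_A = 1 and a_F = 0, rearrange to (I - Q) a = r where r[i] = P(i -> A):
  [8/15, -2/15, -1/5, -1/15] . (a_B, a_C, a_D, a_E) = 2/15
  [-1/15, 2/3, -1/3, -4/15] . (a_B, a_C, a_D, a_E) = 0
  [-1/15, -1/3, 14/15, -1/15] . (a_B, a_C, a_D, a_E) = 7/15
  [-1/15, -2/15, 0, 14/15] . (a_B, a_C, a_D, a_E) = 1/15

Solving yields:
  a_B = 475/693
  a_C = 361/693
  a_D = 173/231
  a_E = 15/77

Starting state is D, so the absorption probability is a_D = 173/231.

Answer: 173/231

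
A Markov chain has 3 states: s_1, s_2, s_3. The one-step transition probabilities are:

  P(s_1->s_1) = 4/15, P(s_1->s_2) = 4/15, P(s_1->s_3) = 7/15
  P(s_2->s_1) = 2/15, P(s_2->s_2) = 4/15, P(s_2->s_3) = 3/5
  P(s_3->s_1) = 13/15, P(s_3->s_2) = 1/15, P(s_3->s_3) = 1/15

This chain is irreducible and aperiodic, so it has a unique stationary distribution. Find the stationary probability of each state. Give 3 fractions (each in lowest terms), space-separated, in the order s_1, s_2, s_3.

Answer: 145/321 21/107 113/321

Derivation:
The stationary distribution satisfies pi = pi * P, i.e.:
  pi_s_1 = 4/15*pi_s_1 + 2/15*pi_s_2 + 13/15*pi_s_3
  pi_s_2 = 4/15*pi_s_1 + 4/15*pi_s_2 + 1/15*pi_s_3
  pi_s_3 = 7/15*pi_s_1 + 3/5*pi_s_2 + 1/15*pi_s_3
with normalization: pi_s_1 + pi_s_2 + pi_s_3 = 1.

Using the first 2 balance equations plus normalization, the linear system A*pi = b is:
  [-11/15, 2/15, 13/15] . pi = 0
  [4/15, -11/15, 1/15] . pi = 0
  [1, 1, 1] . pi = 1

Solving yields:
  pi_s_1 = 145/321
  pi_s_2 = 21/107
  pi_s_3 = 113/321

Verification (pi * P):
  145/321*4/15 + 21/107*2/15 + 113/321*13/15 = 145/321 = pi_s_1  (ok)
  145/321*4/15 + 21/107*4/15 + 113/321*1/15 = 21/107 = pi_s_2  (ok)
  145/321*7/15 + 21/107*3/5 + 113/321*1/15 = 113/321 = pi_s_3  (ok)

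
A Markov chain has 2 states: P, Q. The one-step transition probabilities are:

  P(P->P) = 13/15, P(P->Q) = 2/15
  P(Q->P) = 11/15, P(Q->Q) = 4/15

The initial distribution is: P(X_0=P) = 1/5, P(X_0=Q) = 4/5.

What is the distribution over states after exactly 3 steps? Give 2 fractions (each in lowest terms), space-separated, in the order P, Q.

Propagating the distribution step by step (d_{t+1} = d_t * P):
d_0 = (P=1/5, Q=4/5)
  d_1[P] = 1/5*13/15 + 4/5*11/15 = 19/25
  d_1[Q] = 1/5*2/15 + 4/5*4/15 = 6/25
d_1 = (P=19/25, Q=6/25)
  d_2[P] = 19/25*13/15 + 6/25*11/15 = 313/375
  d_2[Q] = 19/25*2/15 + 6/25*4/15 = 62/375
d_2 = (P=313/375, Q=62/375)
  d_3[P] = 313/375*13/15 + 62/375*11/15 = 4751/5625
  d_3[Q] = 313/375*2/15 + 62/375*4/15 = 874/5625
d_3 = (P=4751/5625, Q=874/5625)

Answer: 4751/5625 874/5625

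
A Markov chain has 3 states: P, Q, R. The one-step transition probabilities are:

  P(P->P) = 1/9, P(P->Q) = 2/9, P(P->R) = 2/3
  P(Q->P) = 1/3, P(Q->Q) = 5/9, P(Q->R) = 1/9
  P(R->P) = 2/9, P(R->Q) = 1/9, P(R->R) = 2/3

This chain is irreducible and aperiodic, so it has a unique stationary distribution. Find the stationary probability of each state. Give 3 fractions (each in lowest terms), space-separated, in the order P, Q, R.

Answer: 11/49 12/49 26/49

Derivation:
The stationary distribution satisfies pi = pi * P, i.e.:
  pi_P = 1/9*pi_P + 1/3*pi_Q + 2/9*pi_R
  pi_Q = 2/9*pi_P + 5/9*pi_Q + 1/9*pi_R
  pi_R = 2/3*pi_P + 1/9*pi_Q + 2/3*pi_R
with normalization: pi_P + pi_Q + pi_R = 1.

Using the first 2 balance equations plus normalization, the linear system A*pi = b is:
  [-8/9, 1/3, 2/9] . pi = 0
  [2/9, -4/9, 1/9] . pi = 0
  [1, 1, 1] . pi = 1

Solving yields:
  pi_P = 11/49
  pi_Q = 12/49
  pi_R = 26/49

Verification (pi * P):
  11/49*1/9 + 12/49*1/3 + 26/49*2/9 = 11/49 = pi_P  (ok)
  11/49*2/9 + 12/49*5/9 + 26/49*1/9 = 12/49 = pi_Q  (ok)
  11/49*2/3 + 12/49*1/9 + 26/49*2/3 = 26/49 = pi_R  (ok)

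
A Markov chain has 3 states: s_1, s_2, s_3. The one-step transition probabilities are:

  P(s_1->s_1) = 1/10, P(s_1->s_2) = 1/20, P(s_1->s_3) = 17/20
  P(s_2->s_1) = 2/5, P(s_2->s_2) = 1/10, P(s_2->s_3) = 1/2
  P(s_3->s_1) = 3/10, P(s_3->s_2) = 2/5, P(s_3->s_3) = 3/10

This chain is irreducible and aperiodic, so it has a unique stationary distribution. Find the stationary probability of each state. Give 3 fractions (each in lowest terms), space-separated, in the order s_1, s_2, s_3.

Answer: 86/319 75/319 158/319

Derivation:
The stationary distribution satisfies pi = pi * P, i.e.:
  pi_s_1 = 1/10*pi_s_1 + 2/5*pi_s_2 + 3/10*pi_s_3
  pi_s_2 = 1/20*pi_s_1 + 1/10*pi_s_2 + 2/5*pi_s_3
  pi_s_3 = 17/20*pi_s_1 + 1/2*pi_s_2 + 3/10*pi_s_3
with normalization: pi_s_1 + pi_s_2 + pi_s_3 = 1.

Using the first 2 balance equations plus normalization, the linear system A*pi = b is:
  [-9/10, 2/5, 3/10] . pi = 0
  [1/20, -9/10, 2/5] . pi = 0
  [1, 1, 1] . pi = 1

Solving yields:
  pi_s_1 = 86/319
  pi_s_2 = 75/319
  pi_s_3 = 158/319

Verification (pi * P):
  86/319*1/10 + 75/319*2/5 + 158/319*3/10 = 86/319 = pi_s_1  (ok)
  86/319*1/20 + 75/319*1/10 + 158/319*2/5 = 75/319 = pi_s_2  (ok)
  86/319*17/20 + 75/319*1/2 + 158/319*3/10 = 158/319 = pi_s_3  (ok)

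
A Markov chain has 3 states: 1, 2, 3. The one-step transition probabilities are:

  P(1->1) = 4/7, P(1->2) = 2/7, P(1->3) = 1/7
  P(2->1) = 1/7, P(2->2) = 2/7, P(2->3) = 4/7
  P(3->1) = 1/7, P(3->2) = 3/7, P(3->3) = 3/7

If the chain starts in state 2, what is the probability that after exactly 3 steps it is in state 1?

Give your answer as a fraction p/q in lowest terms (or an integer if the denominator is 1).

Answer: 79/343

Derivation:
Computing P^3 by repeated multiplication:
P^1 =
  1: [4/7, 2/7, 1/7]
  2: [1/7, 2/7, 4/7]
  3: [1/7, 3/7, 3/7]
P^2 =
  1: [19/49, 15/49, 15/49]
  2: [10/49, 18/49, 3/7]
  3: [10/49, 17/49, 22/49]
P^3 =
  1: [106/343, 113/343, 124/343]
  2: [79/343, 17/49, 145/343]
  3: [79/343, 120/343, 144/343]

(P^3)[2 -> 1] = 79/343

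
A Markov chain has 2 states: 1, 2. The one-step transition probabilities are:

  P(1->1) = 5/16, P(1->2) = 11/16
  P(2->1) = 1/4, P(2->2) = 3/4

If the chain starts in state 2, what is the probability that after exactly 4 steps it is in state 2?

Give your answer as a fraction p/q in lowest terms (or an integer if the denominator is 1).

Computing P^4 by repeated multiplication:
P^1 =
  1: [5/16, 11/16]
  2: [1/4, 3/4]
P^2 =
  1: [69/256, 187/256]
  2: [17/64, 47/64]
P^3 =
  1: [1093/4096, 3003/4096]
  2: [273/1024, 751/1024]
P^4 =
  1: [17477/65536, 48059/65536]
  2: [4369/16384, 12015/16384]

(P^4)[2 -> 2] = 12015/16384

Answer: 12015/16384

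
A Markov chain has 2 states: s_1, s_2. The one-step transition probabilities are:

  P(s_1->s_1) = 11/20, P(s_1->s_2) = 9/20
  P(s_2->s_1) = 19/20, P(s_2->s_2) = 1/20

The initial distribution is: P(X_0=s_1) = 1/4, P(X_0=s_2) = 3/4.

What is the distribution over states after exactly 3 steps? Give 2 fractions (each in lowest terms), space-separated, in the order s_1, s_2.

Answer: 353/500 147/500

Derivation:
Propagating the distribution step by step (d_{t+1} = d_t * P):
d_0 = (s_1=1/4, s_2=3/4)
  d_1[s_1] = 1/4*11/20 + 3/4*19/20 = 17/20
  d_1[s_2] = 1/4*9/20 + 3/4*1/20 = 3/20
d_1 = (s_1=17/20, s_2=3/20)
  d_2[s_1] = 17/20*11/20 + 3/20*19/20 = 61/100
  d_2[s_2] = 17/20*9/20 + 3/20*1/20 = 39/100
d_2 = (s_1=61/100, s_2=39/100)
  d_3[s_1] = 61/100*11/20 + 39/100*19/20 = 353/500
  d_3[s_2] = 61/100*9/20 + 39/100*1/20 = 147/500
d_3 = (s_1=353/500, s_2=147/500)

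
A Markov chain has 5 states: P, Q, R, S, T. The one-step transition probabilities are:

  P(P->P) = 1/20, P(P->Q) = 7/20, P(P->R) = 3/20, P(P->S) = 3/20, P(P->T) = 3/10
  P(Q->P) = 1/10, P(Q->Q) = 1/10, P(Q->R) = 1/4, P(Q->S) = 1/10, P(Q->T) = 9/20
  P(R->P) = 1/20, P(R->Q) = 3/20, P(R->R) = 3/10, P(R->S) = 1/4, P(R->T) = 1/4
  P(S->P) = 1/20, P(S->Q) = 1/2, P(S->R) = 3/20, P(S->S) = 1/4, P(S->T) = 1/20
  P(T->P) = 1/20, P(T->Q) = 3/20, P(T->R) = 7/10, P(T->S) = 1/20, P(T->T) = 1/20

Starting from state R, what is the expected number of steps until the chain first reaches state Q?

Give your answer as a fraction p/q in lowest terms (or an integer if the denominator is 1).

Answer: 46400/10833

Derivation:
Let h_i = expected steps to first reach Q from state i.
Boundary: h_Q = 0.
First-step equations for the other states:
  h_P = 1 + 1/20*h_P + 7/20*h_Q + 3/20*h_R + 3/20*h_S + 3/10*h_T
  h_R = 1 + 1/20*h_P + 3/20*h_Q + 3/10*h_R + 1/4*h_S + 1/4*h_T
  h_S = 1 + 1/20*h_P + 1/2*h_Q + 3/20*h_R + 1/4*h_S + 1/20*h_T
  h_T = 1 + 1/20*h_P + 3/20*h_Q + 7/10*h_R + 1/20*h_S + 1/20*h_T

Substituting h_Q = 0 and rearranging gives the linear system (I - Q) h = 1:
  [19/20, -3/20, -3/20, -3/10] . (h_P, h_R, h_S, h_T) = 1
  [-1/20, 7/10, -1/4, -1/4] . (h_P, h_R, h_S, h_T) = 1
  [-1/20, -3/20, 3/4, -1/20] . (h_P, h_R, h_S, h_T) = 1
  [-1/20, -7/10, -1/20, 19/20] . (h_P, h_R, h_S, h_T) = 1

Solving yields:
  h_P = 12980/3611
  h_R = 46400/10833
  h_S = 29600/10833
  h_T = 16400/3611

Starting state is R, so the expected hitting time is h_R = 46400/10833.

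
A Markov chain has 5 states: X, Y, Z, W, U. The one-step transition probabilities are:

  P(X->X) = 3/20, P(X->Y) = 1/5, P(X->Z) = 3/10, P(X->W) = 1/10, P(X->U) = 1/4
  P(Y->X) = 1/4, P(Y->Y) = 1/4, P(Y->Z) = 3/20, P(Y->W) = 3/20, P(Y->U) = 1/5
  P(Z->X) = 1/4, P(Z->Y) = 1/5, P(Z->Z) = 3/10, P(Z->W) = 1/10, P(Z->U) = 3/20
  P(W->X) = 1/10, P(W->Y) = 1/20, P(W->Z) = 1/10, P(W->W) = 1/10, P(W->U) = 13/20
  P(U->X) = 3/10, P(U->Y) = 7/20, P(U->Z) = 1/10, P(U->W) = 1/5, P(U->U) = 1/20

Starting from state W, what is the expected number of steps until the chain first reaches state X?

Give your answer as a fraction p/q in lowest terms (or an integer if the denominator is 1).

Answer: 90200/19153

Derivation:
Let h_i = expected steps to first reach X from state i.
Boundary: h_X = 0.
First-step equations for the other states:
  h_Y = 1 + 1/4*h_X + 1/4*h_Y + 3/20*h_Z + 3/20*h_W + 1/5*h_U
  h_Z = 1 + 1/4*h_X + 1/5*h_Y + 3/10*h_Z + 1/10*h_W + 3/20*h_U
  h_W = 1 + 1/10*h_X + 1/20*h_Y + 1/10*h_Z + 1/10*h_W + 13/20*h_U
  h_U = 1 + 3/10*h_X + 7/20*h_Y + 1/10*h_Z + 1/5*h_W + 1/20*h_U

Substituting h_X = 0 and rearranging gives the linear system (I - Q) h = 1:
  [3/4, -3/20, -3/20, -1/5] . (h_Y, h_Z, h_W, h_U) = 1
  [-1/5, 7/10, -1/10, -3/20] . (h_Y, h_Z, h_W, h_U) = 1
  [-1/20, -1/10, 9/10, -13/20] . (h_Y, h_Z, h_W, h_U) = 1
  [-7/20, -1/10, -1/5, 19/20] . (h_Y, h_Z, h_W, h_U) = 1

Solving yields:
  h_Y = 80040/19153
  h_Z = 79620/19153
  h_W = 90200/19153
  h_U = 77020/19153

Starting state is W, so the expected hitting time is h_W = 90200/19153.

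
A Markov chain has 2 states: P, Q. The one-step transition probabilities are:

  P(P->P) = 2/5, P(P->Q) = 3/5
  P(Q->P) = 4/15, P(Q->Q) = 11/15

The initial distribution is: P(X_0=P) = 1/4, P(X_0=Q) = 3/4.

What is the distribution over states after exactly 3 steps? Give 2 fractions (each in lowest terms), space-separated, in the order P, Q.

Propagating the distribution step by step (d_{t+1} = d_t * P):
d_0 = (P=1/4, Q=3/4)
  d_1[P] = 1/4*2/5 + 3/4*4/15 = 3/10
  d_1[Q] = 1/4*3/5 + 3/4*11/15 = 7/10
d_1 = (P=3/10, Q=7/10)
  d_2[P] = 3/10*2/5 + 7/10*4/15 = 23/75
  d_2[Q] = 3/10*3/5 + 7/10*11/15 = 52/75
d_2 = (P=23/75, Q=52/75)
  d_3[P] = 23/75*2/5 + 52/75*4/15 = 346/1125
  d_3[Q] = 23/75*3/5 + 52/75*11/15 = 779/1125
d_3 = (P=346/1125, Q=779/1125)

Answer: 346/1125 779/1125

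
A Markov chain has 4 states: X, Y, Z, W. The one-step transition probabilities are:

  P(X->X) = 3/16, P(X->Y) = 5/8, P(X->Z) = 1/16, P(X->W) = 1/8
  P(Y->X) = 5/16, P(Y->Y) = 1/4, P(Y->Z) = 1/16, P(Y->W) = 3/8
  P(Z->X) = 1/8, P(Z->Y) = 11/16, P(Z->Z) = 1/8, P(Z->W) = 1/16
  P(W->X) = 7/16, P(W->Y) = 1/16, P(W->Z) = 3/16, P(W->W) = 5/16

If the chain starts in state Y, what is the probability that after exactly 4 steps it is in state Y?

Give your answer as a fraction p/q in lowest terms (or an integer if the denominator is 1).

Answer: 23249/65536

Derivation:
Computing P^4 by repeated multiplication:
P^1 =
  X: [3/16, 5/8, 1/16, 1/8]
  Y: [5/16, 1/4, 1/16, 3/8]
  Z: [1/8, 11/16, 1/8, 1/16]
  W: [7/16, 1/16, 3/16, 5/16]
P^2 =
  X: [75/256, 83/256, 21/256, 77/256]
  Y: [79/256, 83/256, 29/256, 65/256]
  Z: [9/32, 87/256, 5/64, 77/256]
  W: [67/256, 7/16, 29/256, 3/16]
P^3 =
  X: [1221/4096, 695/2048, 431/4096, 527/2048]
  Y: [1165/4096, 753/2048, 415/4096, 505/2048]
  Z: [615/2048, 1365/4096, 215/2048, 1071/4096]
  W: [1155/4096, 1485/4096, 381/4096, 1075/4096]
P^4 =
  X: [18853/65536, 23565/65536, 6635/65536, 16483/65536]
  Y: [18925/65536, 23249/65536, 6531/65536, 16831/65536]
  Z: [2359/8192, 23561/65536, 1667/16384, 16435/65536]
  W: [19177/65536, 5689/16384, 6627/65536, 1061/4096]

(P^4)[Y -> Y] = 23249/65536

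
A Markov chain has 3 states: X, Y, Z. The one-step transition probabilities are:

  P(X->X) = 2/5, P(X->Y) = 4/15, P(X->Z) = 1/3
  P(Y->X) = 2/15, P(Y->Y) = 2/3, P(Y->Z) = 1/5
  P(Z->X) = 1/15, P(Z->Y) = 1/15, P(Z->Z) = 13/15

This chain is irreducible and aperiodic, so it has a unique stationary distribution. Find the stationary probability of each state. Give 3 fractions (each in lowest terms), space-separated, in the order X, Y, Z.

Answer: 7/57 13/57 37/57

Derivation:
The stationary distribution satisfies pi = pi * P, i.e.:
  pi_X = 2/5*pi_X + 2/15*pi_Y + 1/15*pi_Z
  pi_Y = 4/15*pi_X + 2/3*pi_Y + 1/15*pi_Z
  pi_Z = 1/3*pi_X + 1/5*pi_Y + 13/15*pi_Z
with normalization: pi_X + pi_Y + pi_Z = 1.

Using the first 2 balance equations plus normalization, the linear system A*pi = b is:
  [-3/5, 2/15, 1/15] . pi = 0
  [4/15, -1/3, 1/15] . pi = 0
  [1, 1, 1] . pi = 1

Solving yields:
  pi_X = 7/57
  pi_Y = 13/57
  pi_Z = 37/57

Verification (pi * P):
  7/57*2/5 + 13/57*2/15 + 37/57*1/15 = 7/57 = pi_X  (ok)
  7/57*4/15 + 13/57*2/3 + 37/57*1/15 = 13/57 = pi_Y  (ok)
  7/57*1/3 + 13/57*1/5 + 37/57*13/15 = 37/57 = pi_Z  (ok)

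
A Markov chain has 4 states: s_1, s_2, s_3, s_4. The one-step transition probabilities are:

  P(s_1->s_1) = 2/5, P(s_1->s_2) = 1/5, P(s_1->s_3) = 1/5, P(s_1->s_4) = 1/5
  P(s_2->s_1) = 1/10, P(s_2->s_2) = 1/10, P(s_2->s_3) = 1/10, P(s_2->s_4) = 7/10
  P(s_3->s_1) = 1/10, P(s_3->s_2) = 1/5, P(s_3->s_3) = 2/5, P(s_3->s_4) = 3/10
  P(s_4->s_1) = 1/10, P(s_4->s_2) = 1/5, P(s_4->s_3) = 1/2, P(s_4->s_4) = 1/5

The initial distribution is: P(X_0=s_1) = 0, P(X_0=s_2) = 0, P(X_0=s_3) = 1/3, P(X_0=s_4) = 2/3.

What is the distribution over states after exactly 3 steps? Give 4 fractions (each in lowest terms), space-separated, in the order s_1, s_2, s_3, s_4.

Answer: 139/1000 91/500 133/375 973/3000

Derivation:
Propagating the distribution step by step (d_{t+1} = d_t * P):
d_0 = (s_1=0, s_2=0, s_3=1/3, s_4=2/3)
  d_1[s_1] = 0*2/5 + 0*1/10 + 1/3*1/10 + 2/3*1/10 = 1/10
  d_1[s_2] = 0*1/5 + 0*1/10 + 1/3*1/5 + 2/3*1/5 = 1/5
  d_1[s_3] = 0*1/5 + 0*1/10 + 1/3*2/5 + 2/3*1/2 = 7/15
  d_1[s_4] = 0*1/5 + 0*7/10 + 1/3*3/10 + 2/3*1/5 = 7/30
d_1 = (s_1=1/10, s_2=1/5, s_3=7/15, s_4=7/30)
  d_2[s_1] = 1/10*2/5 + 1/5*1/10 + 7/15*1/10 + 7/30*1/10 = 13/100
  d_2[s_2] = 1/10*1/5 + 1/5*1/10 + 7/15*1/5 + 7/30*1/5 = 9/50
  d_2[s_3] = 1/10*1/5 + 1/5*1/10 + 7/15*2/5 + 7/30*1/2 = 103/300
  d_2[s_4] = 1/10*1/5 + 1/5*7/10 + 7/15*3/10 + 7/30*1/5 = 26/75
d_2 = (s_1=13/100, s_2=9/50, s_3=103/300, s_4=26/75)
  d_3[s_1] = 13/100*2/5 + 9/50*1/10 + 103/300*1/10 + 26/75*1/10 = 139/1000
  d_3[s_2] = 13/100*1/5 + 9/50*1/10 + 103/300*1/5 + 26/75*1/5 = 91/500
  d_3[s_3] = 13/100*1/5 + 9/50*1/10 + 103/300*2/5 + 26/75*1/2 = 133/375
  d_3[s_4] = 13/100*1/5 + 9/50*7/10 + 103/300*3/10 + 26/75*1/5 = 973/3000
d_3 = (s_1=139/1000, s_2=91/500, s_3=133/375, s_4=973/3000)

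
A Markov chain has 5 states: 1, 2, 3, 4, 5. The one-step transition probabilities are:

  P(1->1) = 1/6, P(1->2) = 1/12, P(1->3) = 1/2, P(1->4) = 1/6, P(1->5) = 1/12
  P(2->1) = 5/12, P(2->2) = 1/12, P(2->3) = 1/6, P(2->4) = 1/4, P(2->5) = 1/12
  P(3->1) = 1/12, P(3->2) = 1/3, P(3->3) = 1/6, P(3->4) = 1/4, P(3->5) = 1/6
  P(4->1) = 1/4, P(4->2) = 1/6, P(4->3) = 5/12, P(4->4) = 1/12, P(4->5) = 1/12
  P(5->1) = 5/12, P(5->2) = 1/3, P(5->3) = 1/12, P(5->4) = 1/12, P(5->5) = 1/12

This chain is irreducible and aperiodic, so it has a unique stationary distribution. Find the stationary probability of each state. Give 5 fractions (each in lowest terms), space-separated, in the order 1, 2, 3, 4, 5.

The stationary distribution satisfies pi = pi * P, i.e.:
  pi_1 = 1/6*pi_1 + 5/12*pi_2 + 1/12*pi_3 + 1/4*pi_4 + 5/12*pi_5
  pi_2 = 1/12*pi_1 + 1/12*pi_2 + 1/3*pi_3 + 1/6*pi_4 + 1/3*pi_5
  pi_3 = 1/2*pi_1 + 1/6*pi_2 + 1/6*pi_3 + 5/12*pi_4 + 1/12*pi_5
  pi_4 = 1/6*pi_1 + 1/4*pi_2 + 1/4*pi_3 + 1/12*pi_4 + 1/12*pi_5
  pi_5 = 1/12*pi_1 + 1/12*pi_2 + 1/6*pi_3 + 1/12*pi_4 + 1/12*pi_5
with normalization: pi_1 + pi_2 + pi_3 + pi_4 + pi_5 = 1.

Using the first 4 balance equations plus normalization, the linear system A*pi = b is:
  [-5/6, 5/12, 1/12, 1/4, 5/12] . pi = 0
  [1/12, -11/12, 1/3, 1/6, 1/3] . pi = 0
  [1/2, 1/6, -5/6, 5/12, 1/12] . pi = 0
  [1/6, 1/4, 1/4, -11/12, 1/12] . pi = 0
  [1, 1, 1, 1, 1] . pi = 1

Solving yields:
  pi_1 = 3835/16389
  pi_2 = 3205/16389
  pi_3 = 1537/5463
  pi_4 = 332/1821
  pi_5 = 1750/16389

Verification (pi * P):
  3835/16389*1/6 + 3205/16389*5/12 + 1537/5463*1/12 + 332/1821*1/4 + 1750/16389*5/12 = 3835/16389 = pi_1  (ok)
  3835/16389*1/12 + 3205/16389*1/12 + 1537/5463*1/3 + 332/1821*1/6 + 1750/16389*1/3 = 3205/16389 = pi_2  (ok)
  3835/16389*1/2 + 3205/16389*1/6 + 1537/5463*1/6 + 332/1821*5/12 + 1750/16389*1/12 = 1537/5463 = pi_3  (ok)
  3835/16389*1/6 + 3205/16389*1/4 + 1537/5463*1/4 + 332/1821*1/12 + 1750/16389*1/12 = 332/1821 = pi_4  (ok)
  3835/16389*1/12 + 3205/16389*1/12 + 1537/5463*1/6 + 332/1821*1/12 + 1750/16389*1/12 = 1750/16389 = pi_5  (ok)

Answer: 3835/16389 3205/16389 1537/5463 332/1821 1750/16389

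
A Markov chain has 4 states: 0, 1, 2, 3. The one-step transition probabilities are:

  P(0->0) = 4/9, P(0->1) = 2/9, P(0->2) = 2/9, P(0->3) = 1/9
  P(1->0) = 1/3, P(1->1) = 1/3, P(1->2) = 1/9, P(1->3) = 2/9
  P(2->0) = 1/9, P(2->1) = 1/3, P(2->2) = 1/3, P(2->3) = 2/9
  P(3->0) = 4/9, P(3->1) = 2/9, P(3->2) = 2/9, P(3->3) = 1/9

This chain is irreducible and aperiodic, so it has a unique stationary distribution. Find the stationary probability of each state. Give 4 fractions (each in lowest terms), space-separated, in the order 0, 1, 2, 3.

The stationary distribution satisfies pi = pi * P, i.e.:
  pi_0 = 4/9*pi_0 + 1/3*pi_1 + 1/9*pi_2 + 4/9*pi_3
  pi_1 = 2/9*pi_0 + 1/3*pi_1 + 1/3*pi_2 + 2/9*pi_3
  pi_2 = 2/9*pi_0 + 1/9*pi_1 + 1/3*pi_2 + 2/9*pi_3
  pi_3 = 1/9*pi_0 + 2/9*pi_1 + 2/9*pi_2 + 1/9*pi_3
with normalization: pi_0 + pi_1 + pi_2 + pi_3 = 1.

Using the first 3 balance equations plus normalization, the linear system A*pi = b is:
  [-5/9, 1/3, 1/9, 4/9] . pi = 0
  [2/9, -2/3, 1/3, 2/9] . pi = 0
  [2/9, 1/9, -2/3, 2/9] . pi = 0
  [1, 1, 1, 1] . pi = 1

Solving yields:
  pi_0 = 40/117
  pi_1 = 18/65
  pi_2 = 14/65
  pi_3 = 97/585

Verification (pi * P):
  40/117*4/9 + 18/65*1/3 + 14/65*1/9 + 97/585*4/9 = 40/117 = pi_0  (ok)
  40/117*2/9 + 18/65*1/3 + 14/65*1/3 + 97/585*2/9 = 18/65 = pi_1  (ok)
  40/117*2/9 + 18/65*1/9 + 14/65*1/3 + 97/585*2/9 = 14/65 = pi_2  (ok)
  40/117*1/9 + 18/65*2/9 + 14/65*2/9 + 97/585*1/9 = 97/585 = pi_3  (ok)

Answer: 40/117 18/65 14/65 97/585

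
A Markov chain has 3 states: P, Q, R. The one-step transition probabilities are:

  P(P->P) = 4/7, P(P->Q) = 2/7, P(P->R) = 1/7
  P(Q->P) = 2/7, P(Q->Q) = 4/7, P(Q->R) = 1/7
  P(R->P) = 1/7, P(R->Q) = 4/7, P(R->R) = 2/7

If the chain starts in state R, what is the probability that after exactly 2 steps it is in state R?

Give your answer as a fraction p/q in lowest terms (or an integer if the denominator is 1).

Computing P^2 by repeated multiplication:
P^1 =
  P: [4/7, 2/7, 1/7]
  Q: [2/7, 4/7, 1/7]
  R: [1/7, 4/7, 2/7]
P^2 =
  P: [3/7, 20/49, 8/49]
  Q: [17/49, 24/49, 8/49]
  R: [2/7, 26/49, 9/49]

(P^2)[R -> R] = 9/49

Answer: 9/49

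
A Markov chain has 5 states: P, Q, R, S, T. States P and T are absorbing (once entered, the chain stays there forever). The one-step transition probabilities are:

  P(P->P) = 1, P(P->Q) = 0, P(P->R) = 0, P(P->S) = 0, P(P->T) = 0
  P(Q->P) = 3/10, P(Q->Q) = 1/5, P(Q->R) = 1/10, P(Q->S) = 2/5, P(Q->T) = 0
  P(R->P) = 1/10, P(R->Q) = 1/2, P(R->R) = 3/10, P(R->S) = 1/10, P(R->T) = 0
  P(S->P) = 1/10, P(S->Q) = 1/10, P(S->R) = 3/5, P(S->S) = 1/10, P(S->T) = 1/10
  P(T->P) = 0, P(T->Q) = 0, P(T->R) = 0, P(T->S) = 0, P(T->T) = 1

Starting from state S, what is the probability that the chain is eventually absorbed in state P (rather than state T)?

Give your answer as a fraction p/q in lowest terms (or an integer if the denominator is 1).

Answer: 211/262

Derivation:
Let a_i = P(absorbed in P | start in state i).
Boundary conditions: a_P = 1, a_T = 0.
For each transient state i, a_i = sum_j P(i->j) * a_j:
  a_Q = 3/10*a_P + 1/5*a_Q + 1/10*a_R + 2/5*a_S + 0*a_T
  a_R = 1/10*a_P + 1/2*a_Q + 3/10*a_R + 1/10*a_S + 0*a_T
  a_S = 1/10*a_P + 1/10*a_Q + 3/5*a_R + 1/10*a_S + 1/10*a_T

Substituting a_P = 1 and a_T = 0, rearrange to (I - Q) a = r where r[i] = P(i -> P):
  [4/5, -1/10, -2/5] . (a_Q, a_R, a_S) = 3/10
  [-1/2, 7/10, -1/10] . (a_Q, a_R, a_S) = 1/10
  [-1/10, -3/5, 9/10] . (a_Q, a_R, a_S) = 1/10

Solving yields:
  a_Q = 233/262
  a_R = 117/131
  a_S = 211/262

Starting state is S, so the absorption probability is a_S = 211/262.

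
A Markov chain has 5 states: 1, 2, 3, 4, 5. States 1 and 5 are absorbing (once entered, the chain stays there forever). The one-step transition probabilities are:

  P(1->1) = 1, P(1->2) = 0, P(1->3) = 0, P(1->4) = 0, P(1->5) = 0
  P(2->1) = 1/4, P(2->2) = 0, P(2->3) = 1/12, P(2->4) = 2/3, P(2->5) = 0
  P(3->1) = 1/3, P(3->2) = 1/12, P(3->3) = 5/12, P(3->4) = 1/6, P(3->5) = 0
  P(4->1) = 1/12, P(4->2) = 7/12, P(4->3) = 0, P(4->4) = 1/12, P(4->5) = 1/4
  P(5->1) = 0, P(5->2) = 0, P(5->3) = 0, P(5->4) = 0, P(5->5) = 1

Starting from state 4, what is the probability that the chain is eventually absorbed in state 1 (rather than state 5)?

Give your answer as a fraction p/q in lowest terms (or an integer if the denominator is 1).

Answer: 86/169

Derivation:
Let a_i = P(absorbed in 1 | start in state i).
Boundary conditions: a_1 = 1, a_5 = 0.
For each transient state i, a_i = sum_j P(i->j) * a_j:
  a_2 = 1/4*a_1 + 0*a_2 + 1/12*a_3 + 2/3*a_4 + 0*a_5
  a_3 = 1/3*a_1 + 1/12*a_2 + 5/12*a_3 + 1/6*a_4 + 0*a_5
  a_4 = 1/12*a_1 + 7/12*a_2 + 0*a_3 + 1/12*a_4 + 1/4*a_5

Substituting a_1 = 1 and a_5 = 0, rearrange to (I - Q) a = r where r[i] = P(i -> 1):
  [1, -1/12, -2/3] . (a_2, a_3, a_4) = 1/4
  [-1/12, 7/12, -1/6] . (a_2, a_3, a_4) = 1/3
  [-7/12, 0, 11/12] . (a_2, a_3, a_4) = 1/12

Solving yields:
  a_2 = 111/169
  a_3 = 137/169
  a_4 = 86/169

Starting state is 4, so the absorption probability is a_4 = 86/169.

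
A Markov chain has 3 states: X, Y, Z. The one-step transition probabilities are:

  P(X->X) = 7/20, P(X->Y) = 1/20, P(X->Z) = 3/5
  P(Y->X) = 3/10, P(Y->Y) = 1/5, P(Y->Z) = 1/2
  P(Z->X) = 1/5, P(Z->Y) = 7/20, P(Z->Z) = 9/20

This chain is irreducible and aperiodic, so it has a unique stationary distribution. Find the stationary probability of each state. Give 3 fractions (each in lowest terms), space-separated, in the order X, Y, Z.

The stationary distribution satisfies pi = pi * P, i.e.:
  pi_X = 7/20*pi_X + 3/10*pi_Y + 1/5*pi_Z
  pi_Y = 1/20*pi_X + 1/5*pi_Y + 7/20*pi_Z
  pi_Z = 3/5*pi_X + 1/2*pi_Y + 9/20*pi_Z
with normalization: pi_X + pi_Y + pi_Z = 1.

Using the first 2 balance equations plus normalization, the linear system A*pi = b is:
  [-13/20, 3/10, 1/5] . pi = 0
  [1/20, -4/5, 7/20] . pi = 0
  [1, 1, 1] . pi = 1

Solving yields:
  pi_X = 106/403
  pi_Y = 95/403
  pi_Z = 202/403

Verification (pi * P):
  106/403*7/20 + 95/403*3/10 + 202/403*1/5 = 106/403 = pi_X  (ok)
  106/403*1/20 + 95/403*1/5 + 202/403*7/20 = 95/403 = pi_Y  (ok)
  106/403*3/5 + 95/403*1/2 + 202/403*9/20 = 202/403 = pi_Z  (ok)

Answer: 106/403 95/403 202/403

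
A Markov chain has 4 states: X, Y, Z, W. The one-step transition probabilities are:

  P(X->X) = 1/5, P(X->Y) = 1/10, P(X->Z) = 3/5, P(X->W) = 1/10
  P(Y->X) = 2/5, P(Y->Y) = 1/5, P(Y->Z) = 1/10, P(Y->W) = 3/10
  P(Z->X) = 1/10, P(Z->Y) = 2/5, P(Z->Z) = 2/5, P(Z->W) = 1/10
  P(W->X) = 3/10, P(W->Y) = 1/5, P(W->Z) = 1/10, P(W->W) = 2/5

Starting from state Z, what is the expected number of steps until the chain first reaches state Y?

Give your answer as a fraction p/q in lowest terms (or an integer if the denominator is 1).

Let h_i = expected steps to first reach Y from state i.
Boundary: h_Y = 0.
First-step equations for the other states:
  h_X = 1 + 1/5*h_X + 1/10*h_Y + 3/5*h_Z + 1/10*h_W
  h_Z = 1 + 1/10*h_X + 2/5*h_Y + 2/5*h_Z + 1/10*h_W
  h_W = 1 + 3/10*h_X + 1/5*h_Y + 1/10*h_Z + 2/5*h_W

Substituting h_Y = 0 and rearranging gives the linear system (I - Q) h = 1:
  [4/5, -3/5, -1/10] . (h_X, h_Z, h_W) = 1
  [-1/10, 3/5, -1/10] . (h_X, h_Z, h_W) = 1
  [-3/10, -1/10, 3/5] . (h_X, h_Z, h_W) = 1

Solving yields:
  h_X = 280/69
  h_Z = 70/23
  h_W = 290/69

Starting state is Z, so the expected hitting time is h_Z = 70/23.

Answer: 70/23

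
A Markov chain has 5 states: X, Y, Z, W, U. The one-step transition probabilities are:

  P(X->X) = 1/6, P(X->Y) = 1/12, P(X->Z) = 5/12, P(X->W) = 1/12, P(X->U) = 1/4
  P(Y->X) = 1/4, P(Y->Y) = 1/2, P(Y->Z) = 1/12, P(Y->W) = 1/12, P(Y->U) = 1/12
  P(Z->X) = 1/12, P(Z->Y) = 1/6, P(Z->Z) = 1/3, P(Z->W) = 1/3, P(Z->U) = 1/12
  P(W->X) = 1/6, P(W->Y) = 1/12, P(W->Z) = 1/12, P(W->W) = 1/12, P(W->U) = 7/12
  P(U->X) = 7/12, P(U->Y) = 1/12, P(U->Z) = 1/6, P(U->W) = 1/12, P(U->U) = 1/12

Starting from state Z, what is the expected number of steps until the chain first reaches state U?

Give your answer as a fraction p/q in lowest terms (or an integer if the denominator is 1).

Let h_i = expected steps to first reach U from state i.
Boundary: h_U = 0.
First-step equations for the other states:
  h_X = 1 + 1/6*h_X + 1/12*h_Y + 5/12*h_Z + 1/12*h_W + 1/4*h_U
  h_Y = 1 + 1/4*h_X + 1/2*h_Y + 1/12*h_Z + 1/12*h_W + 1/12*h_U
  h_Z = 1 + 1/12*h_X + 1/6*h_Y + 1/3*h_Z + 1/3*h_W + 1/12*h_U
  h_W = 1 + 1/6*h_X + 1/12*h_Y + 1/12*h_Z + 1/12*h_W + 7/12*h_U

Substituting h_U = 0 and rearranging gives the linear system (I - Q) h = 1:
  [5/6, -1/12, -5/12, -1/12] . (h_X, h_Y, h_Z, h_W) = 1
  [-1/4, 1/2, -1/12, -1/12] . (h_X, h_Y, h_Z, h_W) = 1
  [-1/12, -1/6, 2/3, -1/3] . (h_X, h_Y, h_Z, h_W) = 1
  [-1/6, -1/12, -1/12, 11/12] . (h_X, h_Y, h_Z, h_W) = 1

Solving yields:
  h_X = 612/137
  h_Y = 756/137
  h_Z = 666/137
  h_W = 390/137

Starting state is Z, so the expected hitting time is h_Z = 666/137.

Answer: 666/137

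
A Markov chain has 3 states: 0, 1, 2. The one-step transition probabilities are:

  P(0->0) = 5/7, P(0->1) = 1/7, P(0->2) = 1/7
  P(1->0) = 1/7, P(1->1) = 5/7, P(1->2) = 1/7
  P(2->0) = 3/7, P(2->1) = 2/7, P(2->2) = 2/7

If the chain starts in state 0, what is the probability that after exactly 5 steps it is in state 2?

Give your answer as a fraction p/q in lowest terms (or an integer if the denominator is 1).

Answer: 2801/16807

Derivation:
Computing P^5 by repeated multiplication:
P^1 =
  0: [5/7, 1/7, 1/7]
  1: [1/7, 5/7, 1/7]
  2: [3/7, 2/7, 2/7]
P^2 =
  0: [29/49, 12/49, 8/49]
  1: [13/49, 4/7, 8/49]
  2: [23/49, 17/49, 9/49]
P^3 =
  0: [181/343, 15/49, 57/343]
  1: [117/343, 169/343, 57/343]
  2: [159/343, 18/49, 58/343]
P^4 =
  0: [1181/2401, 820/2401, 400/2401]
  1: [925/2401, 1076/2401, 400/2401]
  2: [1095/2401, 905/2401, 401/2401]
P^5 =
  0: [7925/16807, 6081/16807, 2801/16807]
  1: [6901/16807, 145/343, 2801/16807]
  2: [7583/16807, 6422/16807, 2802/16807]

(P^5)[0 -> 2] = 2801/16807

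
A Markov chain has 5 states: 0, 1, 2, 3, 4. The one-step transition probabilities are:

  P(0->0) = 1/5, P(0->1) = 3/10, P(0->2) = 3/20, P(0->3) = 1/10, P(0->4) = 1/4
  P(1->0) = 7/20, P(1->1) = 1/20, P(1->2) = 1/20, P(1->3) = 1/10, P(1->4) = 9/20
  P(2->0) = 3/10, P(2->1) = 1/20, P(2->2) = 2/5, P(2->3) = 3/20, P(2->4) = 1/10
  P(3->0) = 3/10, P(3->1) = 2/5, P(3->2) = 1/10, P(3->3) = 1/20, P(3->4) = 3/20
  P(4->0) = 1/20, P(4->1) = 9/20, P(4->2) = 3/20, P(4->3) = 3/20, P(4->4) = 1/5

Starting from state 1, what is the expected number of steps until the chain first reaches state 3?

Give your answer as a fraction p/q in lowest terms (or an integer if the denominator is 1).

Answer: 148860/18127

Derivation:
Let h_i = expected steps to first reach 3 from state i.
Boundary: h_3 = 0.
First-step equations for the other states:
  h_0 = 1 + 1/5*h_0 + 3/10*h_1 + 3/20*h_2 + 1/10*h_3 + 1/4*h_4
  h_1 = 1 + 7/20*h_0 + 1/20*h_1 + 1/20*h_2 + 1/10*h_3 + 9/20*h_4
  h_2 = 1 + 3/10*h_0 + 1/20*h_1 + 2/5*h_2 + 3/20*h_3 + 1/10*h_4
  h_4 = 1 + 1/20*h_0 + 9/20*h_1 + 3/20*h_2 + 3/20*h_3 + 1/5*h_4

Substituting h_3 = 0 and rearranging gives the linear system (I - Q) h = 1:
  [4/5, -3/10, -3/20, -1/4] . (h_0, h_1, h_2, h_4) = 1
  [-7/20, 19/20, -1/20, -9/20] . (h_0, h_1, h_2, h_4) = 1
  [-3/10, -1/20, 3/5, -1/10] . (h_0, h_1, h_2, h_4) = 1
  [-1/20, -9/20, -3/20, 4/5] . (h_0, h_1, h_2, h_4) = 1

Solving yields:
  h_0 = 149340/18127
  h_1 = 148860/18127
  h_2 = 140980/18127
  h_4 = 142160/18127

Starting state is 1, so the expected hitting time is h_1 = 148860/18127.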